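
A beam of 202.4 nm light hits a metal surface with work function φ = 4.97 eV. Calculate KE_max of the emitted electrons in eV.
1.1557 eV

Using Einstein's photoelectric equation: KE_max = hf - φ = hc/λ - φ

First, calculate the photon energy:
E_photon = hc/λ = (6.626×10⁻³⁴ J·s)(3×10⁸ m/s) / (202.4×10⁻⁹ m)
E_photon = 6.1257 eV

Then, the maximum kinetic energy:
KE_max = E_photon - φ = 6.1257 eV - 4.97 eV = 1.1557 eV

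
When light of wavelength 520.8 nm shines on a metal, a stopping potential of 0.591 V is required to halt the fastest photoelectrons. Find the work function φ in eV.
1.79 eV

The stopping potential gives the maximum kinetic energy: KE_max = eV_s = 0.591 eV

From Einstein's photoelectric equation: KE_max = hc/λ - φ
Rearranging: φ = hc/λ - KE_max

Calculate photon energy:
E_photon = hc/λ = (6.626×10⁻³⁴ J·s)(3×10⁸ m/s) / (520.8×10⁻⁹ m) = 2.3806 eV

Therefore:
φ = 2.3806 - 0.591 = 1.79 eV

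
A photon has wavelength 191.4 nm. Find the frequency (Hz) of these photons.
1.5663e+15 Hz

Using the wave equation: c = fλ

Solving for frequency:
f = c/λ = (3×10⁸ m/s) / (191.4×10⁻⁹ m)
f = 1.5663e+15 Hz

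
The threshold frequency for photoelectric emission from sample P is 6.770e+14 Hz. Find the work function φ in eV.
2.80 eV

At the threshold frequency, photon energy equals work function:
φ = hf₀

Calculating:
φ = (6.626×10⁻³⁴ J·s)(6.770e+14 Hz)
φ = 2.80 eV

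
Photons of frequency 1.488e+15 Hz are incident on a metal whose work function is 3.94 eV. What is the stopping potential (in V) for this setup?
2.2139 V

The stopping potential V_s satisfies: eV_s = KE_max

First, find KE_max using Einstein's equation:
E_photon = hf = (6.626×10⁻³⁴ J·s)(1.488e+15 Hz) = 6.1539 eV
KE_max = E_photon - φ = 6.1539 - 3.94 = 2.2139 eV

Since eV_s = KE_max:
V_s = KE_max/e = 2.2139 V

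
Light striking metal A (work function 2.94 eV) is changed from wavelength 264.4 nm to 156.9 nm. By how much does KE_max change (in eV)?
3.2128 eV

Using Einstein's equation: KE_max = hc/λ - φ

For λ₁ = 264.4 nm:
KE₁ = hc/λ₁ - φ = 4.6893 - 2.94 = 1.7493 eV

For λ₂ = 156.9 nm:
KE₂ = hc/λ₂ - φ = 7.9021 - 2.94 = 4.9621 eV

Change in KE:
ΔKE = KE₂ - KE₁ = 4.9621 - 1.7493 = 3.2128 eV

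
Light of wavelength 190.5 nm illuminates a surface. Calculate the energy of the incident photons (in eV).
6.5084 eV

Using E = hf = hc/λ:

E = hc/λ = (6.626×10⁻³⁴ J·s)(3×10⁸ m/s) / (190.5×10⁻⁹ m)
E = 6.5084 eV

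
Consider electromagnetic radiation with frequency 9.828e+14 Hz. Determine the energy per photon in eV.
4.0645 eV

Using E = hf:

E = hf = (6.626×10⁻³⁴ J·s)(9.828e+14 Hz)
E = 4.0645 eV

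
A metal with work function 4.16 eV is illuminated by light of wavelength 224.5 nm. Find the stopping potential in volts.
1.3627 V

The stopping potential V_s satisfies: eV_s = KE_max

First, find KE_max using Einstein's equation:
E_photon = hc/λ = 5.5227 eV
KE_max = E_photon - φ = 5.5227 - 4.16 = 1.3627 eV

Since eV_s = KE_max:
V_s = KE_max/e = 1.3627 V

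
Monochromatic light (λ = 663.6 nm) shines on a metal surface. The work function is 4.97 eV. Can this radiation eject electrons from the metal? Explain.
No

For photoemission, the photon energy must exceed the work function.

Photon energy: E = hc/λ = 1.8684 eV
Work function: φ = 4.97 eV

Since E_photon (1.8684 eV) < φ (4.97 eV), photoemission will NOT occur.
The threshold wavelength is λ₀ = hc/φ = 249.5 nm.
Since 663.6 nm > 249.5 nm, the photons lack sufficient energy.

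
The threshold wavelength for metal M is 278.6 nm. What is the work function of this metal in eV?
4.45 eV

At the threshold wavelength, photon energy equals work function:
φ = hc/λ₀

Calculating:
φ = (6.626×10⁻³⁴ J·s)(3×10⁸ m/s) / (278.6×10⁻⁹ m)
φ = 4.45 eV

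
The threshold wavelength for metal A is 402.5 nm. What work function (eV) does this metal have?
3.08 eV

At the threshold wavelength, photon energy equals work function:
φ = hc/λ₀

Calculating:
φ = (6.626×10⁻³⁴ J·s)(3×10⁸ m/s) / (402.5×10⁻⁹ m)
φ = 3.08 eV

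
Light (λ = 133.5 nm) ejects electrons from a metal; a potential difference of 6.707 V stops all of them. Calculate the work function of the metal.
2.58 eV

The stopping potential gives the maximum kinetic energy: KE_max = eV_s = 6.707 eV

From Einstein's photoelectric equation: KE_max = hc/λ - φ
Rearranging: φ = hc/λ - KE_max

Calculate photon energy:
E_photon = hc/λ = (6.626×10⁻³⁴ J·s)(3×10⁸ m/s) / (133.5×10⁻⁹ m) = 9.2872 eV

Therefore:
φ = 9.2872 - 6.707 = 2.58 eV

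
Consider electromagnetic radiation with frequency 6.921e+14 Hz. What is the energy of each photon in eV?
2.8623 eV

Using E = hf:

E = hf = (6.626×10⁻³⁴ J·s)(6.921e+14 Hz)
E = 2.8623 eV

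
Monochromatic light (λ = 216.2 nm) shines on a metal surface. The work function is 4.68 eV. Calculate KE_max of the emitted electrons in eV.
1.0547 eV

Using Einstein's photoelectric equation: KE_max = hf - φ = hc/λ - φ

First, calculate the photon energy:
E_photon = hc/λ = (6.626×10⁻³⁴ J·s)(3×10⁸ m/s) / (216.2×10⁻⁹ m)
E_photon = 5.7347 eV

Then, the maximum kinetic energy:
KE_max = E_photon - φ = 5.7347 eV - 4.68 eV = 1.0547 eV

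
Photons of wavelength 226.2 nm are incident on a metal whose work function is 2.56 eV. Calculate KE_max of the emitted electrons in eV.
2.9212 eV

Using Einstein's photoelectric equation: KE_max = hf - φ = hc/λ - φ

First, calculate the photon energy:
E_photon = hc/λ = (6.626×10⁻³⁴ J·s)(3×10⁸ m/s) / (226.2×10⁻⁹ m)
E_photon = 5.4812 eV

Then, the maximum kinetic energy:
KE_max = E_photon - φ = 5.4812 eV - 2.56 eV = 2.9212 eV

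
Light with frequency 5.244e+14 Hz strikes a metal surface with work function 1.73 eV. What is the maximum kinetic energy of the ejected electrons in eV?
0.4387 eV

Using Einstein's photoelectric equation: KE_max = hf - φ

First, calculate the photon energy:
E_photon = hf = (6.626×10⁻³⁴ J·s)(5.244e+14 Hz)
E_photon = 2.1687 eV

Then, the maximum kinetic energy:
KE_max = E_photon - φ = 2.1687 eV - 1.73 eV = 0.4387 eV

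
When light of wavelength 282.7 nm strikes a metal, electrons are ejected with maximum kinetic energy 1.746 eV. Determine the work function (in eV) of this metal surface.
2.64 eV

From Einstein's photoelectric equation: KE_max = hf - φ = hc/λ - φ

Rearranging for φ:
φ = hc/λ - KE_max

Calculate photon energy:
E_photon = hc/λ = 4.3857 eV

Therefore:
φ = 4.3857 - 1.746 = 2.64 eV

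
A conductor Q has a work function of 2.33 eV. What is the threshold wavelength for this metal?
532.12 nm

The threshold wavelength is when the photon energy equals the work function:
hc/λ₀ = φ

Solving for λ₀:
λ₀ = hc/φ = (6.626×10⁻³⁴ J·s)(3×10⁸ m/s) / (2.33 eV × 1.602×10⁻¹⁹ J/eV)
λ₀ = 532.12 nm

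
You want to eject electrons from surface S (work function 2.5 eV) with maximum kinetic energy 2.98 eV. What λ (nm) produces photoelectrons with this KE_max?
226.25 nm

From Einstein's equation: KE_max = hc/λ - φ

Rearranging for λ:
hc/λ = KE_max + φ
λ = hc/(KE_max + φ)

Required photon energy:
E_photon = KE_max + φ = 2.98 + 2.5 = 5.48 eV

Required wavelength:
λ = hc/E_photon = (6.626×10⁻³⁴)(3×10⁸) / (5.48 × 1.602×10⁻¹⁹)
λ = 226.25 nm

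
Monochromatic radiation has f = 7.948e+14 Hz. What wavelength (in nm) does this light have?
377.19 nm

Using the wave equation: c = fλ

Solving for wavelength:
λ = c/f = (3×10⁸ m/s) / (7.948e+14 Hz)
λ = 377.19 nm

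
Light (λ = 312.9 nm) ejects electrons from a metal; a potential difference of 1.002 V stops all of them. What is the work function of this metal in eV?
2.96 eV

The stopping potential gives the maximum kinetic energy: KE_max = eV_s = 1.002 eV

From Einstein's photoelectric equation: KE_max = hc/λ - φ
Rearranging: φ = hc/λ - KE_max

Calculate photon energy:
E_photon = hc/λ = (6.626×10⁻³⁴ J·s)(3×10⁸ m/s) / (312.9×10⁻⁹ m) = 3.9624 eV

Therefore:
φ = 3.9624 - 1.002 = 2.96 eV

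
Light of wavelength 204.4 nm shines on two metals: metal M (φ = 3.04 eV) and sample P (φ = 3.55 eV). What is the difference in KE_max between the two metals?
0.5100 eV

Using KE_max = hc/λ - φ for each metal:

Photon energy: E = hc/λ = 6.0658 eV

For metal M (φ₁ = 3.04 eV):
KE₁ = E - φ₁ = 6.0658 - 3.04 = 3.0258 eV

For sample P (φ₂ = 3.55 eV):
KE₂ = E - φ₂ = 6.0658 - 3.55 = 2.5158 eV

Difference:
ΔKE = KE₁ - KE₂ = 3.0258 - 2.5158 = 0.5100 eV

Note: The difference equals the difference in work functions: 3.55 - 3.04 = 0.51 eV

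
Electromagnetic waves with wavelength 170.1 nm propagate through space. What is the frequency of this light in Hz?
1.7624e+15 Hz

Using the wave equation: c = fλ

Solving for frequency:
f = c/λ = (3×10⁸ m/s) / (170.1×10⁻⁹ m)
f = 1.7624e+15 Hz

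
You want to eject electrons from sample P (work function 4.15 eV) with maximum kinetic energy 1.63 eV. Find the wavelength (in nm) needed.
214.51 nm

From Einstein's equation: KE_max = hc/λ - φ

Rearranging for λ:
hc/λ = KE_max + φ
λ = hc/(KE_max + φ)

Required photon energy:
E_photon = KE_max + φ = 1.63 + 4.15 = 5.78 eV

Required wavelength:
λ = hc/E_photon = (6.626×10⁻³⁴)(3×10⁸) / (5.78 × 1.602×10⁻¹⁹)
λ = 214.51 nm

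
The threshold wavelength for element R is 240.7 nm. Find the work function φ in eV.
5.15 eV

At the threshold wavelength, photon energy equals work function:
φ = hc/λ₀

Calculating:
φ = (6.626×10⁻³⁴ J·s)(3×10⁸ m/s) / (240.7×10⁻⁹ m)
φ = 5.15 eV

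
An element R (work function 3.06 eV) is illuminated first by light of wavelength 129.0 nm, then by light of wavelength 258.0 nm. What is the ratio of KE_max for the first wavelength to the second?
3.7530

Using Einstein's equation: KE_max = hc/λ - φ

For λ₁ = 129.0 nm:
E₁ = hc/λ₁ = 9.6112 eV
KE₁ = E₁ - φ = 9.6112 - 3.06 = 6.5512 eV

For λ₂ = 258.0 nm:
E₂ = hc/λ₂ = 4.8056 eV
KE₂ = E₂ - φ = 4.8056 - 3.06 = 1.7456 eV

Ratio: KE₁/KE₂ = 6.5512/1.7456 = 3.7530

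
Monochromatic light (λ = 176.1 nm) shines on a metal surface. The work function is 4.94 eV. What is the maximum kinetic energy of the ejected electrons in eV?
2.1006 eV

Using Einstein's photoelectric equation: KE_max = hf - φ = hc/λ - φ

First, calculate the photon energy:
E_photon = hc/λ = (6.626×10⁻³⁴ J·s)(3×10⁸ m/s) / (176.1×10⁻⁹ m)
E_photon = 7.0406 eV

Then, the maximum kinetic energy:
KE_max = E_photon - φ = 7.0406 eV - 4.94 eV = 2.1006 eV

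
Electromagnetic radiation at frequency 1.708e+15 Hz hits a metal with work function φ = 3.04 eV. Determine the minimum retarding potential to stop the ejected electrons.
4.0237 V

The stopping potential V_s satisfies: eV_s = KE_max

First, find KE_max using Einstein's equation:
E_photon = hf = (6.626×10⁻³⁴ J·s)(1.708e+15 Hz) = 7.0637 eV
KE_max = E_photon - φ = 7.0637 - 3.04 = 4.0237 eV

Since eV_s = KE_max:
V_s = KE_max/e = 4.0237 V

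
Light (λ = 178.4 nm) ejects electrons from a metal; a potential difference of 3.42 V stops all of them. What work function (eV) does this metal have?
3.53 eV

The stopping potential gives the maximum kinetic energy: KE_max = eV_s = 3.42 eV

From Einstein's photoelectric equation: KE_max = hc/λ - φ
Rearranging: φ = hc/λ - KE_max

Calculate photon energy:
E_photon = hc/λ = (6.626×10⁻³⁴ J·s)(3×10⁸ m/s) / (178.4×10⁻⁹ m) = 6.9498 eV

Therefore:
φ = 6.9498 - 3.42 = 3.53 eV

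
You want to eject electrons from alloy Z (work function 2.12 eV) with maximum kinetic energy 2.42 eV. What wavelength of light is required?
273.09 nm

From Einstein's equation: KE_max = hc/λ - φ

Rearranging for λ:
hc/λ = KE_max + φ
λ = hc/(KE_max + φ)

Required photon energy:
E_photon = KE_max + φ = 2.42 + 2.12 = 4.54 eV

Required wavelength:
λ = hc/E_photon = (6.626×10⁻³⁴)(3×10⁸) / (4.54 × 1.602×10⁻¹⁹)
λ = 273.09 nm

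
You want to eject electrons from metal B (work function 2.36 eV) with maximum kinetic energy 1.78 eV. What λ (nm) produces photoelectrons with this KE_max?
299.48 nm

From Einstein's equation: KE_max = hc/λ - φ

Rearranging for λ:
hc/λ = KE_max + φ
λ = hc/(KE_max + φ)

Required photon energy:
E_photon = KE_max + φ = 1.78 + 2.36 = 4.14 eV

Required wavelength:
λ = hc/E_photon = (6.626×10⁻³⁴)(3×10⁸) / (4.14 × 1.602×10⁻¹⁹)
λ = 299.48 nm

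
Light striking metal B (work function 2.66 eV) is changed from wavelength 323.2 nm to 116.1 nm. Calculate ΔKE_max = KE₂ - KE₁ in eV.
6.8429 eV

Using Einstein's equation: KE_max = hc/λ - φ

For λ₁ = 323.2 nm:
KE₁ = hc/λ₁ - φ = 3.8361 - 2.66 = 1.1761 eV

For λ₂ = 116.1 nm:
KE₂ = hc/λ₂ - φ = 10.6791 - 2.66 = 8.0191 eV

Change in KE:
ΔKE = KE₂ - KE₁ = 8.0191 - 1.1761 = 6.8429 eV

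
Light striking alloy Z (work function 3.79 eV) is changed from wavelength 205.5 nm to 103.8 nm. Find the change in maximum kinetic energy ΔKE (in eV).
5.9112 eV

Using Einstein's equation: KE_max = hc/λ - φ

For λ₁ = 205.5 nm:
KE₁ = hc/λ₁ - φ = 6.0333 - 3.79 = 2.2433 eV

For λ₂ = 103.8 nm:
KE₂ = hc/λ₂ - φ = 11.9445 - 3.79 = 8.1545 eV

Change in KE:
ΔKE = KE₂ - KE₁ = 8.1545 - 2.2433 = 5.9112 eV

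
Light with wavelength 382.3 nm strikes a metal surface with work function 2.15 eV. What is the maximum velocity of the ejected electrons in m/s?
6.2009e+05 m/s

First, find the maximum kinetic energy:
E_photon = hc/λ = 3.2431 eV
KE_max = E_photon - φ = 3.2431 - 2.15 = 1.0931 eV

Convert to Joules: KE_max = 1.0931 × 1.602×10⁻¹⁹ J = 1.7514e-19 J

Then use KE = ½mv² to find velocity:
v = √(2·KE/m) = √(2 × 1.7514e-19 J / 9.109e-31 kg)
v = 6.2009e+05 m/s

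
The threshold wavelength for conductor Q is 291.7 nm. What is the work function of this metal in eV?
4.25 eV

At the threshold wavelength, photon energy equals work function:
φ = hc/λ₀

Calculating:
φ = (6.626×10⁻³⁴ J·s)(3×10⁸ m/s) / (291.7×10⁻⁹ m)
φ = 4.25 eV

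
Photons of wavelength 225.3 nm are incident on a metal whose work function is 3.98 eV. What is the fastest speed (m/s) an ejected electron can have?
7.3196e+05 m/s

First, find the maximum kinetic energy:
E_photon = hc/λ = 5.5031 eV
KE_max = E_photon - φ = 5.5031 - 3.98 = 1.5231 eV

Convert to Joules: KE_max = 1.5231 × 1.602×10⁻¹⁹ J = 2.4402e-19 J

Then use KE = ½mv² to find velocity:
v = √(2·KE/m) = √(2 × 2.4402e-19 J / 9.109e-31 kg)
v = 7.3196e+05 m/s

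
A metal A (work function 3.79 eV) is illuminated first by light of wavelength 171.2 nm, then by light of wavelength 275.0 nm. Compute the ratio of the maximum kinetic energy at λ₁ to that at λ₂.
4.8044

Using Einstein's equation: KE_max = hc/λ - φ

For λ₁ = 171.2 nm:
E₁ = hc/λ₁ = 7.2421 eV
KE₁ = E₁ - φ = 7.2421 - 3.79 = 3.4521 eV

For λ₂ = 275.0 nm:
E₂ = hc/λ₂ = 4.5085 eV
KE₂ = E₂ - φ = 4.5085 - 3.79 = 0.7185 eV

Ratio: KE₁/KE₂ = 3.4521/0.7185 = 4.8044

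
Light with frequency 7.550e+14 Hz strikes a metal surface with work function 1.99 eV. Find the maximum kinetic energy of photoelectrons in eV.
1.1324 eV

Using Einstein's photoelectric equation: KE_max = hf - φ

First, calculate the photon energy:
E_photon = hf = (6.626×10⁻³⁴ J·s)(7.550e+14 Hz)
E_photon = 3.1224 eV

Then, the maximum kinetic energy:
KE_max = E_photon - φ = 3.1224 eV - 1.99 eV = 1.1324 eV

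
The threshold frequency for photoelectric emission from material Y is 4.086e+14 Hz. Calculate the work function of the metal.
1.69 eV

At the threshold frequency, photon energy equals work function:
φ = hf₀

Calculating:
φ = (6.626×10⁻³⁴ J·s)(4.086e+14 Hz)
φ = 1.69 eV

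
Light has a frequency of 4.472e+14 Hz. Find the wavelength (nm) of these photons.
670.38 nm

Using the wave equation: c = fλ

Solving for wavelength:
λ = c/f = (3×10⁸ m/s) / (4.472e+14 Hz)
λ = 670.38 nm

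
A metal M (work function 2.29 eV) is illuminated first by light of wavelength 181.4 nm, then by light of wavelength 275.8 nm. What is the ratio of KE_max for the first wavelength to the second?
2.0607

Using Einstein's equation: KE_max = hc/λ - φ

For λ₁ = 181.4 nm:
E₁ = hc/λ₁ = 6.8349 eV
KE₁ = E₁ - φ = 6.8349 - 2.29 = 4.5449 eV

For λ₂ = 275.8 nm:
E₂ = hc/λ₂ = 4.4954 eV
KE₂ = E₂ - φ = 4.4954 - 2.29 = 2.2054 eV

Ratio: KE₁/KE₂ = 4.5449/2.2054 = 2.0607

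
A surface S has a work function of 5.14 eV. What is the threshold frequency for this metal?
1.2428e+15 Hz

The threshold frequency is when the photon energy equals the work function:
hf₀ = φ

Solving for f₀:
f₀ = φ/h = (5.14 eV × 1.602×10⁻¹⁹ J/eV) / (6.626×10⁻³⁴ J·s)
f₀ = 1.2428e+15 Hz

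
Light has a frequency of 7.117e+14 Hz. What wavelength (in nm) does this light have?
421.23 nm

Using the wave equation: c = fλ

Solving for wavelength:
λ = c/f = (3×10⁸ m/s) / (7.117e+14 Hz)
λ = 421.23 nm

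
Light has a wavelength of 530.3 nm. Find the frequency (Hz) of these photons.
5.6533e+14 Hz

Using the wave equation: c = fλ

Solving for frequency:
f = c/λ = (3×10⁸ m/s) / (530.3×10⁻⁹ m)
f = 5.6533e+14 Hz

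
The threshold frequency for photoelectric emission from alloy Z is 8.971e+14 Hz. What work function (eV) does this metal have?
3.71 eV

At the threshold frequency, photon energy equals work function:
φ = hf₀

Calculating:
φ = (6.626×10⁻³⁴ J·s)(8.971e+14 Hz)
φ = 3.71 eV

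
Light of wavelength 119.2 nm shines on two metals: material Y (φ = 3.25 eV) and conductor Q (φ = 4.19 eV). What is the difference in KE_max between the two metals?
0.9400 eV

Using KE_max = hc/λ - φ for each metal:

Photon energy: E = hc/λ = 10.4014 eV

For material Y (φ₁ = 3.25 eV):
KE₁ = E - φ₁ = 10.4014 - 3.25 = 7.1514 eV

For conductor Q (φ₂ = 4.19 eV):
KE₂ = E - φ₂ = 10.4014 - 4.19 = 6.2114 eV

Difference:
ΔKE = KE₁ - KE₂ = 7.1514 - 6.2114 = 0.9400 eV

Note: The difference equals the difference in work functions: 4.19 - 3.25 = 0.94 eV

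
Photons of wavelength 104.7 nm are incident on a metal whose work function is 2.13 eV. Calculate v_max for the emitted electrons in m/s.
1.8483e+06 m/s

First, find the maximum kinetic energy:
E_photon = hc/λ = 11.8419 eV
KE_max = E_photon - φ = 11.8419 - 2.13 = 9.7119 eV

Convert to Joules: KE_max = 9.7119 × 1.602×10⁻¹⁹ J = 1.5560e-18 J

Then use KE = ½mv² to find velocity:
v = √(2·KE/m) = √(2 × 1.5560e-18 J / 9.109e-31 kg)
v = 1.8483e+06 m/s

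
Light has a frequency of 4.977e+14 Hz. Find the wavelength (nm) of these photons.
602.36 nm

Using the wave equation: c = fλ

Solving for wavelength:
λ = c/f = (3×10⁸ m/s) / (4.977e+14 Hz)
λ = 602.36 nm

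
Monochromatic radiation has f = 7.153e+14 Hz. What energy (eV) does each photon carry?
2.9582 eV

Using E = hf:

E = hf = (6.626×10⁻³⁴ J·s)(7.153e+14 Hz)
E = 2.9582 eV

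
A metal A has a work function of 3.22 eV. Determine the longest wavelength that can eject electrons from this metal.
385.04 nm

The threshold wavelength is when the photon energy equals the work function:
hc/λ₀ = φ

Solving for λ₀:
λ₀ = hc/φ = (6.626×10⁻³⁴ J·s)(3×10⁸ m/s) / (3.22 eV × 1.602×10⁻¹⁹ J/eV)
λ₀ = 385.04 nm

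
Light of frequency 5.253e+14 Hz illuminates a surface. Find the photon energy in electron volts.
2.1725 eV

Using E = hf:

E = hf = (6.626×10⁻³⁴ J·s)(5.253e+14 Hz)
E = 2.1725 eV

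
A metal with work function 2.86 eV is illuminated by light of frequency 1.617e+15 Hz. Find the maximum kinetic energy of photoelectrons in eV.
3.8274 eV

Using Einstein's photoelectric equation: KE_max = hf - φ

First, calculate the photon energy:
E_photon = hf = (6.626×10⁻³⁴ J·s)(1.617e+15 Hz)
E_photon = 6.6874 eV

Then, the maximum kinetic energy:
KE_max = E_photon - φ = 6.6874 eV - 2.86 eV = 3.8274 eV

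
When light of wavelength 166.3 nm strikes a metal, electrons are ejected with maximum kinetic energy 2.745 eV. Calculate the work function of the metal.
4.71 eV

From Einstein's photoelectric equation: KE_max = hf - φ = hc/λ - φ

Rearranging for φ:
φ = hc/λ - KE_max

Calculate photon energy:
E_photon = hc/λ = 7.4555 eV

Therefore:
φ = 7.4555 - 2.745 = 4.71 eV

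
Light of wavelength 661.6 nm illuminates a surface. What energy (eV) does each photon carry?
1.8740 eV

Using E = hf = hc/λ:

E = hc/λ = (6.626×10⁻³⁴ J·s)(3×10⁸ m/s) / (661.6×10⁻⁹ m)
E = 1.8740 eV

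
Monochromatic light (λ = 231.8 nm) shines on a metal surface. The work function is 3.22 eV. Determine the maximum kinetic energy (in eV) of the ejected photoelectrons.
2.1288 eV

Using Einstein's photoelectric equation: KE_max = hf - φ = hc/λ - φ

First, calculate the photon energy:
E_photon = hc/λ = (6.626×10⁻³⁴ J·s)(3×10⁸ m/s) / (231.8×10⁻⁹ m)
E_photon = 5.3488 eV

Then, the maximum kinetic energy:
KE_max = E_photon - φ = 5.3488 eV - 3.22 eV = 2.1288 eV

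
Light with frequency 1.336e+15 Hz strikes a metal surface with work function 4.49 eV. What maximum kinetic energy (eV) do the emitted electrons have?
1.0353 eV

Using Einstein's photoelectric equation: KE_max = hf - φ

First, calculate the photon energy:
E_photon = hf = (6.626×10⁻³⁴ J·s)(1.336e+15 Hz)
E_photon = 5.5253 eV

Then, the maximum kinetic energy:
KE_max = E_photon - φ = 5.5253 eV - 4.49 eV = 1.0353 eV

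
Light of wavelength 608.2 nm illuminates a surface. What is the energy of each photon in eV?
2.0385 eV

Using E = hf = hc/λ:

E = hc/λ = (6.626×10⁻³⁴ J·s)(3×10⁸ m/s) / (608.2×10⁻⁹ m)
E = 2.0385 eV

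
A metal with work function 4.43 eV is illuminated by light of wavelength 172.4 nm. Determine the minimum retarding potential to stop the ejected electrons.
2.7617 V

The stopping potential V_s satisfies: eV_s = KE_max

First, find KE_max using Einstein's equation:
E_photon = hc/λ = 7.1917 eV
KE_max = E_photon - φ = 7.1917 - 4.43 = 2.7617 eV

Since eV_s = KE_max:
V_s = KE_max/e = 2.7617 V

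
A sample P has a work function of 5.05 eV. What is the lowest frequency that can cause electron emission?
1.2211e+15 Hz

The threshold frequency is when the photon energy equals the work function:
hf₀ = φ

Solving for f₀:
f₀ = φ/h = (5.05 eV × 1.602×10⁻¹⁹ J/eV) / (6.626×10⁻³⁴ J·s)
f₀ = 1.2211e+15 Hz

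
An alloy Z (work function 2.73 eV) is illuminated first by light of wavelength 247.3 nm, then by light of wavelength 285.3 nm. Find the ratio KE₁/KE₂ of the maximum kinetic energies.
1.4133

Using Einstein's equation: KE_max = hc/λ - φ

For λ₁ = 247.3 nm:
E₁ = hc/λ₁ = 5.0135 eV
KE₁ = E₁ - φ = 5.0135 - 2.73 = 2.2835 eV

For λ₂ = 285.3 nm:
E₂ = hc/λ₂ = 4.3457 eV
KE₂ = E₂ - φ = 4.3457 - 2.73 = 1.6157 eV

Ratio: KE₁/KE₂ = 2.2835/1.6157 = 1.4133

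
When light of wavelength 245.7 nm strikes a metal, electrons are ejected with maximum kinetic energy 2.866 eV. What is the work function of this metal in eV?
2.18 eV

From Einstein's photoelectric equation: KE_max = hf - φ = hc/λ - φ

Rearranging for φ:
φ = hc/λ - KE_max

Calculate photon energy:
E_photon = hc/λ = 5.0462 eV

Therefore:
φ = 5.0462 - 2.866 = 2.18 eV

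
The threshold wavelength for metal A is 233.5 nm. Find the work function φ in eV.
5.31 eV

At the threshold wavelength, photon energy equals work function:
φ = hc/λ₀

Calculating:
φ = (6.626×10⁻³⁴ J·s)(3×10⁸ m/s) / (233.5×10⁻⁹ m)
φ = 5.31 eV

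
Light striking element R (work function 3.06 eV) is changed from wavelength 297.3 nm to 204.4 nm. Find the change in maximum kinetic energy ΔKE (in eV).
1.8954 eV

Using Einstein's equation: KE_max = hc/λ - φ

For λ₁ = 297.3 nm:
KE₁ = hc/λ₁ - φ = 4.1703 - 3.06 = 1.1103 eV

For λ₂ = 204.4 nm:
KE₂ = hc/λ₂ - φ = 6.0658 - 3.06 = 3.0058 eV

Change in KE:
ΔKE = KE₂ - KE₁ = 3.0058 - 1.1103 = 1.8954 eV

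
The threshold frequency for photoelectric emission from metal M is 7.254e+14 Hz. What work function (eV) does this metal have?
3.00 eV

At the threshold frequency, photon energy equals work function:
φ = hf₀

Calculating:
φ = (6.626×10⁻³⁴ J·s)(7.254e+14 Hz)
φ = 3.00 eV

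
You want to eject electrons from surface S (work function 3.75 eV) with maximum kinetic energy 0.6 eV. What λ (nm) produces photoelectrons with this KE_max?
285.02 nm

From Einstein's equation: KE_max = hc/λ - φ

Rearranging for λ:
hc/λ = KE_max + φ
λ = hc/(KE_max + φ)

Required photon energy:
E_photon = KE_max + φ = 0.6 + 3.75 = 4.35 eV

Required wavelength:
λ = hc/E_photon = (6.626×10⁻³⁴)(3×10⁸) / (4.35 × 1.602×10⁻¹⁹)
λ = 285.02 nm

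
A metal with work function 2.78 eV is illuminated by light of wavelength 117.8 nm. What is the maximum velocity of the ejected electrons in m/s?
1.6506e+06 m/s

First, find the maximum kinetic energy:
E_photon = hc/λ = 10.5250 eV
KE_max = E_photon - φ = 10.5250 - 2.78 = 7.7450 eV

Convert to Joules: KE_max = 7.7450 × 1.602×10⁻¹⁹ J = 1.2409e-18 J

Then use KE = ½mv² to find velocity:
v = √(2·KE/m) = √(2 × 1.2409e-18 J / 9.109e-31 kg)
v = 1.6506e+06 m/s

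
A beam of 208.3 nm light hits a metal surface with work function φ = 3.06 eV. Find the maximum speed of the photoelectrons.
1.0086e+06 m/s

First, find the maximum kinetic energy:
E_photon = hc/λ = 5.9522 eV
KE_max = E_photon - φ = 5.9522 - 3.06 = 2.8922 eV

Convert to Joules: KE_max = 2.8922 × 1.602×10⁻¹⁹ J = 4.6338e-19 J

Then use KE = ½mv² to find velocity:
v = √(2·KE/m) = √(2 × 4.6338e-19 J / 9.109e-31 kg)
v = 1.0086e+06 m/s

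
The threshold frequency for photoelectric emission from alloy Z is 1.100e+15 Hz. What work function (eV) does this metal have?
4.55 eV

At the threshold frequency, photon energy equals work function:
φ = hf₀

Calculating:
φ = (6.626×10⁻³⁴ J·s)(1.100e+15 Hz)
φ = 4.55 eV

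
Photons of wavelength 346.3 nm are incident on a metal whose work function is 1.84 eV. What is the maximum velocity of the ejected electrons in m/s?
7.8241e+05 m/s

First, find the maximum kinetic energy:
E_photon = hc/λ = 3.5803 eV
KE_max = E_photon - φ = 3.5803 - 1.84 = 1.7403 eV

Convert to Joules: KE_max = 1.7403 × 1.602×10⁻¹⁹ J = 2.7882e-19 J

Then use KE = ½mv² to find velocity:
v = √(2·KE/m) = √(2 × 2.7882e-19 J / 9.109e-31 kg)
v = 7.8241e+05 m/s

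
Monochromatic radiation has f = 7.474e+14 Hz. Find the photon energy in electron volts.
3.0910 eV

Using E = hf:

E = hf = (6.626×10⁻³⁴ J·s)(7.474e+14 Hz)
E = 3.0910 eV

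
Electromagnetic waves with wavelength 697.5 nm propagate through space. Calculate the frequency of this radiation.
4.2981e+14 Hz

Using the wave equation: c = fλ

Solving for frequency:
f = c/λ = (3×10⁸ m/s) / (697.5×10⁻⁹ m)
f = 4.2981e+14 Hz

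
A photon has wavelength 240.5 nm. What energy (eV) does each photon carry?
5.1553 eV

Using E = hf = hc/λ:

E = hc/λ = (6.626×10⁻³⁴ J·s)(3×10⁸ m/s) / (240.5×10⁻⁹ m)
E = 5.1553 eV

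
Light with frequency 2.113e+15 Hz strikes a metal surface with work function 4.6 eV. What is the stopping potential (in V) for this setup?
4.1387 V

The stopping potential V_s satisfies: eV_s = KE_max

First, find KE_max using Einstein's equation:
E_photon = hf = (6.626×10⁻³⁴ J·s)(2.113e+15 Hz) = 8.7387 eV
KE_max = E_photon - φ = 8.7387 - 4.6 = 4.1387 eV

Since eV_s = KE_max:
V_s = KE_max/e = 4.1387 V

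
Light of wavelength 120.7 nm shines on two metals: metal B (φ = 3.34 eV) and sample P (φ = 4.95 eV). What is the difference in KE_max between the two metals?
1.6100 eV

Using KE_max = hc/λ - φ for each metal:

Photon energy: E = hc/λ = 10.2721 eV

For metal B (φ₁ = 3.34 eV):
KE₁ = E - φ₁ = 10.2721 - 3.34 = 6.9321 eV

For sample P (φ₂ = 4.95 eV):
KE₂ = E - φ₂ = 10.2721 - 4.95 = 5.3221 eV

Difference:
ΔKE = KE₁ - KE₂ = 6.9321 - 5.3221 = 1.6100 eV

Note: The difference equals the difference in work functions: 4.95 - 3.34 = 1.61 eV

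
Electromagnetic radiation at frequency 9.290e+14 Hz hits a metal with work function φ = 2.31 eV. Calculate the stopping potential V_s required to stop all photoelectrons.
1.5320 V

The stopping potential V_s satisfies: eV_s = KE_max

First, find KE_max using Einstein's equation:
E_photon = hf = (6.626×10⁻³⁴ J·s)(9.290e+14 Hz) = 3.8420 eV
KE_max = E_photon - φ = 3.8420 - 2.31 = 1.5320 eV

Since eV_s = KE_max:
V_s = KE_max/e = 1.5320 V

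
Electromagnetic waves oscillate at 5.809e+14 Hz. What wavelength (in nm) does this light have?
516.08 nm

Using the wave equation: c = fλ

Solving for wavelength:
λ = c/f = (3×10⁸ m/s) / (5.809e+14 Hz)
λ = 516.08 nm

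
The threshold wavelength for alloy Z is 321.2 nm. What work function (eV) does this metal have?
3.86 eV

At the threshold wavelength, photon energy equals work function:
φ = hc/λ₀

Calculating:
φ = (6.626×10⁻³⁴ J·s)(3×10⁸ m/s) / (321.2×10⁻⁹ m)
φ = 3.86 eV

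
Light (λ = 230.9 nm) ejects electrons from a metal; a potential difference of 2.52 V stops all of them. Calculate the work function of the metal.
2.85 eV

The stopping potential gives the maximum kinetic energy: KE_max = eV_s = 2.52 eV

From Einstein's photoelectric equation: KE_max = hc/λ - φ
Rearranging: φ = hc/λ - KE_max

Calculate photon energy:
E_photon = hc/λ = (6.626×10⁻³⁴ J·s)(3×10⁸ m/s) / (230.9×10⁻⁹ m) = 5.3696 eV

Therefore:
φ = 5.3696 - 2.52 = 2.85 eV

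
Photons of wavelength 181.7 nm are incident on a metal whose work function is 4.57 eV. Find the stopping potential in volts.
2.2536 V

The stopping potential V_s satisfies: eV_s = KE_max

First, find KE_max using Einstein's equation:
E_photon = hc/λ = 6.8236 eV
KE_max = E_photon - φ = 6.8236 - 4.57 = 2.2536 eV

Since eV_s = KE_max:
V_s = KE_max/e = 2.2536 V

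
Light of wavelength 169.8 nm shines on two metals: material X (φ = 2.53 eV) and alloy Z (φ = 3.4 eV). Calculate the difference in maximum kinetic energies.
0.8700 eV

Using KE_max = hc/λ - φ for each metal:

Photon energy: E = hc/λ = 7.3018 eV

For material X (φ₁ = 2.53 eV):
KE₁ = E - φ₁ = 7.3018 - 2.53 = 4.7718 eV

For alloy Z (φ₂ = 3.4 eV):
KE₂ = E - φ₂ = 7.3018 - 3.4 = 3.9018 eV

Difference:
ΔKE = KE₁ - KE₂ = 4.7718 - 3.9018 = 0.8700 eV

Note: The difference equals the difference in work functions: 3.4 - 2.53 = 0.87 eV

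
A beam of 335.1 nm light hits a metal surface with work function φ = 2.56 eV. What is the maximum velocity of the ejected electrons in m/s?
6.3323e+05 m/s

First, find the maximum kinetic energy:
E_photon = hc/λ = 3.6999 eV
KE_max = E_photon - φ = 3.6999 - 2.56 = 1.1399 eV

Convert to Joules: KE_max = 1.1399 × 1.602×10⁻¹⁹ J = 1.8263e-19 J

Then use KE = ½mv² to find velocity:
v = √(2·KE/m) = √(2 × 1.8263e-19 J / 9.109e-31 kg)
v = 6.3323e+05 m/s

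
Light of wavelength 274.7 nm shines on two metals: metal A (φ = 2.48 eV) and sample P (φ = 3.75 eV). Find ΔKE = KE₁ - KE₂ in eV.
1.2700 eV

Using KE_max = hc/λ - φ for each metal:

Photon energy: E = hc/λ = 4.5134 eV

For metal A (φ₁ = 2.48 eV):
KE₁ = E - φ₁ = 4.5134 - 2.48 = 2.0334 eV

For sample P (φ₂ = 3.75 eV):
KE₂ = E - φ₂ = 4.5134 - 3.75 = 0.7634 eV

Difference:
ΔKE = KE₁ - KE₂ = 2.0334 - 0.7634 = 1.2700 eV

Note: The difference equals the difference in work functions: 3.75 - 2.48 = 1.27 eV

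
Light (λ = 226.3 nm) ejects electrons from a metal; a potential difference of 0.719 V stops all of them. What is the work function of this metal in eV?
4.76 eV

The stopping potential gives the maximum kinetic energy: KE_max = eV_s = 0.719 eV

From Einstein's photoelectric equation: KE_max = hc/λ - φ
Rearranging: φ = hc/λ - KE_max

Calculate photon energy:
E_photon = hc/λ = (6.626×10⁻³⁴ J·s)(3×10⁸ m/s) / (226.3×10⁻⁹ m) = 5.4788 eV

Therefore:
φ = 5.4788 - 0.719 = 4.76 eV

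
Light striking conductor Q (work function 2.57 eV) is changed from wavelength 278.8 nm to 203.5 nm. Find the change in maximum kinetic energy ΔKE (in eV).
1.6455 eV

Using Einstein's equation: KE_max = hc/λ - φ

For λ₁ = 278.8 nm:
KE₁ = hc/λ₁ - φ = 4.4471 - 2.57 = 1.8771 eV

For λ₂ = 203.5 nm:
KE₂ = hc/λ₂ - φ = 6.0926 - 2.57 = 3.5226 eV

Change in KE:
ΔKE = KE₂ - KE₁ = 3.5226 - 1.8771 = 1.6455 eV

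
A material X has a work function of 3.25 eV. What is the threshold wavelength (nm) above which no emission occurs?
381.49 nm

The threshold wavelength is when the photon energy equals the work function:
hc/λ₀ = φ

Solving for λ₀:
λ₀ = hc/φ = (6.626×10⁻³⁴ J·s)(3×10⁸ m/s) / (3.25 eV × 1.602×10⁻¹⁹ J/eV)
λ₀ = 381.49 nm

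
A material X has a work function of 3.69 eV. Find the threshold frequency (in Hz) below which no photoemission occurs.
8.9224e+14 Hz

The threshold frequency is when the photon energy equals the work function:
hf₀ = φ

Solving for f₀:
f₀ = φ/h = (3.69 eV × 1.602×10⁻¹⁹ J/eV) / (6.626×10⁻³⁴ J·s)
f₀ = 8.9224e+14 Hz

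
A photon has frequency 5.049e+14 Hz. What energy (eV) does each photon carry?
2.0881 eV

Using E = hf:

E = hf = (6.626×10⁻³⁴ J·s)(5.049e+14 Hz)
E = 2.0881 eV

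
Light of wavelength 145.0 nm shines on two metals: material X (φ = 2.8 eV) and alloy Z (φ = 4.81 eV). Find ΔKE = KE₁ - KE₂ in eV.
2.0100 eV

Using KE_max = hc/λ - φ for each metal:

Photon energy: E = hc/λ = 8.5506 eV

For material X (φ₁ = 2.8 eV):
KE₁ = E - φ₁ = 8.5506 - 2.8 = 5.7506 eV

For alloy Z (φ₂ = 4.81 eV):
KE₂ = E - φ₂ = 8.5506 - 4.81 = 3.7406 eV

Difference:
ΔKE = KE₁ - KE₂ = 5.7506 - 3.7406 = 2.0100 eV

Note: The difference equals the difference in work functions: 4.81 - 2.8 = 2.01 eV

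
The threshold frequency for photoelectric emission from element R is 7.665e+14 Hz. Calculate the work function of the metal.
3.17 eV

At the threshold frequency, photon energy equals work function:
φ = hf₀

Calculating:
φ = (6.626×10⁻³⁴ J·s)(7.665e+14 Hz)
φ = 3.17 eV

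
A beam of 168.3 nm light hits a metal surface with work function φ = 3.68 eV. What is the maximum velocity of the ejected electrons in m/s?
1.1388e+06 m/s

First, find the maximum kinetic energy:
E_photon = hc/λ = 7.3669 eV
KE_max = E_photon - φ = 7.3669 - 3.68 = 3.6869 eV

Convert to Joules: KE_max = 3.6869 × 1.602×10⁻¹⁹ J = 5.9070e-19 J

Then use KE = ½mv² to find velocity:
v = √(2·KE/m) = √(2 × 5.9070e-19 J / 9.109e-31 kg)
v = 1.1388e+06 m/s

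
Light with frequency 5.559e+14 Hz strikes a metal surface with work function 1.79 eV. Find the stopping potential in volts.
0.5090 V

The stopping potential V_s satisfies: eV_s = KE_max

First, find KE_max using Einstein's equation:
E_photon = hf = (6.626×10⁻³⁴ J·s)(5.559e+14 Hz) = 2.2990 eV
KE_max = E_photon - φ = 2.2990 - 1.79 = 0.5090 eV

Since eV_s = KE_max:
V_s = KE_max/e = 0.5090 V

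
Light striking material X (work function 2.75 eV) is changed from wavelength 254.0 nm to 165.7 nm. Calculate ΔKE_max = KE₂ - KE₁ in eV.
2.6012 eV

Using Einstein's equation: KE_max = hc/λ - φ

For λ₁ = 254.0 nm:
KE₁ = hc/λ₁ - φ = 4.8813 - 2.75 = 2.1313 eV

For λ₂ = 165.7 nm:
KE₂ = hc/λ₂ - φ = 7.4825 - 2.75 = 4.7325 eV

Change in KE:
ΔKE = KE₂ - KE₁ = 4.7325 - 2.1313 = 2.6012 eV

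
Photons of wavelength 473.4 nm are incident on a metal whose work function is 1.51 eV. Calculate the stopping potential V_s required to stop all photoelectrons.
1.1090 V

The stopping potential V_s satisfies: eV_s = KE_max

First, find KE_max using Einstein's equation:
E_photon = hc/λ = 2.6190 eV
KE_max = E_photon - φ = 2.6190 - 1.51 = 1.1090 eV

Since eV_s = KE_max:
V_s = KE_max/e = 1.1090 V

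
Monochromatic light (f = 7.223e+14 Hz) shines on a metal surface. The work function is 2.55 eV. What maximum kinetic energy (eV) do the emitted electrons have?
0.4372 eV

Using Einstein's photoelectric equation: KE_max = hf - φ

First, calculate the photon energy:
E_photon = hf = (6.626×10⁻³⁴ J·s)(7.223e+14 Hz)
E_photon = 2.9872 eV

Then, the maximum kinetic energy:
KE_max = E_photon - φ = 2.9872 eV - 2.55 eV = 0.4372 eV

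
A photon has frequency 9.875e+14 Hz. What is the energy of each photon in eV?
4.0840 eV

Using E = hf:

E = hf = (6.626×10⁻³⁴ J·s)(9.875e+14 Hz)
E = 4.0840 eV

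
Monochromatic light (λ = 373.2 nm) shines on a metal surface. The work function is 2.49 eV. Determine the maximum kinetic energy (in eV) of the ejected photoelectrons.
0.8322 eV

Using Einstein's photoelectric equation: KE_max = hf - φ = hc/λ - φ

First, calculate the photon energy:
E_photon = hc/λ = (6.626×10⁻³⁴ J·s)(3×10⁸ m/s) / (373.2×10⁻⁹ m)
E_photon = 3.3222 eV

Then, the maximum kinetic energy:
KE_max = E_photon - φ = 3.3222 eV - 2.49 eV = 0.8322 eV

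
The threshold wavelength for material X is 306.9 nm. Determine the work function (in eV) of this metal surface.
4.04 eV

At the threshold wavelength, photon energy equals work function:
φ = hc/λ₀

Calculating:
φ = (6.626×10⁻³⁴ J·s)(3×10⁸ m/s) / (306.9×10⁻⁹ m)
φ = 4.04 eV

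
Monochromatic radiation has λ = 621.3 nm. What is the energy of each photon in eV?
1.9956 eV

Using E = hf = hc/λ:

E = hc/λ = (6.626×10⁻³⁴ J·s)(3×10⁸ m/s) / (621.3×10⁻⁹ m)
E = 1.9956 eV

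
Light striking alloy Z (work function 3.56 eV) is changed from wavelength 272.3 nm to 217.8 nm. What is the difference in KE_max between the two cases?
1.1394 eV

Using Einstein's equation: KE_max = hc/λ - φ

For λ₁ = 272.3 nm:
KE₁ = hc/λ₁ - φ = 4.5532 - 3.56 = 0.9932 eV

For λ₂ = 217.8 nm:
KE₂ = hc/λ₂ - φ = 5.6926 - 3.56 = 2.1326 eV

Change in KE:
ΔKE = KE₂ - KE₁ = 2.1326 - 0.9932 = 1.1394 eV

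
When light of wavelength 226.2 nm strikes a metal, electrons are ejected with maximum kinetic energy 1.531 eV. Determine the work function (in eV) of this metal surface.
3.95 eV

From Einstein's photoelectric equation: KE_max = hf - φ = hc/λ - φ

Rearranging for φ:
φ = hc/λ - KE_max

Calculate photon energy:
E_photon = hc/λ = 5.4812 eV

Therefore:
φ = 5.4812 - 1.531 = 3.95 eV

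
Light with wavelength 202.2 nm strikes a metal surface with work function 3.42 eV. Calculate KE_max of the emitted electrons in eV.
2.7118 eV

Using Einstein's photoelectric equation: KE_max = hf - φ = hc/λ - φ

First, calculate the photon energy:
E_photon = hc/λ = (6.626×10⁻³⁴ J·s)(3×10⁸ m/s) / (202.2×10⁻⁹ m)
E_photon = 6.1318 eV

Then, the maximum kinetic energy:
KE_max = E_photon - φ = 6.1318 eV - 3.42 eV = 2.7118 eV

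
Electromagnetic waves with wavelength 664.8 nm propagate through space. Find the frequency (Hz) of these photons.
4.5095e+14 Hz

Using the wave equation: c = fλ

Solving for frequency:
f = c/λ = (3×10⁸ m/s) / (664.8×10⁻⁹ m)
f = 4.5095e+14 Hz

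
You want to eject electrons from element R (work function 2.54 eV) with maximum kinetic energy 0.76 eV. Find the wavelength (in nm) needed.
375.71 nm

From Einstein's equation: KE_max = hc/λ - φ

Rearranging for λ:
hc/λ = KE_max + φ
λ = hc/(KE_max + φ)

Required photon energy:
E_photon = KE_max + φ = 0.76 + 2.54 = 3.30 eV

Required wavelength:
λ = hc/E_photon = (6.626×10⁻³⁴)(3×10⁸) / (3.30 × 1.602×10⁻¹⁹)
λ = 375.71 nm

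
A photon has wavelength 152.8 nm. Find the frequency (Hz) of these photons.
1.9620e+15 Hz

Using the wave equation: c = fλ

Solving for frequency:
f = c/λ = (3×10⁸ m/s) / (152.8×10⁻⁹ m)
f = 1.9620e+15 Hz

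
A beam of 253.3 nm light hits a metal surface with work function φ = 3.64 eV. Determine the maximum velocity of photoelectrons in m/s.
6.6436e+05 m/s

First, find the maximum kinetic energy:
E_photon = hc/λ = 4.8948 eV
KE_max = E_photon - φ = 4.8948 - 3.64 = 1.2548 eV

Convert to Joules: KE_max = 1.2548 × 1.602×10⁻¹⁹ J = 2.0103e-19 J

Then use KE = ½mv² to find velocity:
v = √(2·KE/m) = √(2 × 2.0103e-19 J / 9.109e-31 kg)
v = 6.6436e+05 m/s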